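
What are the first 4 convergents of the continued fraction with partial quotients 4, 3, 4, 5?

4/1, 13/3, 56/13, 293/68

Using the convergent recurrence p_i = a_i*p_{i-1} + p_{i-2}, q_i = a_i*q_{i-1} + q_{i-2} with p_{-2}=0, p_{-1}=1, q_{-2}=1, q_{-1}=0:
  i=0: a_0=4, p_0 = 4*1 + 0 = 4, q_0 = 4*0 + 1 = 1.
  i=1: a_1=3, p_1 = 3*4 + 1 = 13, q_1 = 3*1 + 0 = 3.
  i=2: a_2=4, p_2 = 4*13 + 4 = 56, q_2 = 4*3 + 1 = 13.
  i=3: a_3=5, p_3 = 5*56 + 13 = 293, q_3 = 5*13 + 3 = 68.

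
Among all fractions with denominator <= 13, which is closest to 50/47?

14/13

Expand x = 50/47 as a continued fraction with the Euclidean algorithm:
  50 = 1*47 + 3, so a_0 = 1.
  47 = 15*3 + 2, so a_1 = 15.
  3 = 1*2 + 1, so a_2 = 1.
  2 = 2*1 + 0, so a_3 = 2.
so x = [1; 15, 1, 2].
Convergents (p_i = a_i*p_{i-1} + p_{i-2}, q_i = a_i*q_{i-1} + q_{i-2} with p_{-2}=0, p_{-1}=1, q_{-2}=1, q_{-1}=0), until the denominator exceeds 13:
  i=0: a_0=1, p_0 = 1*1 + 0 = 1, q_0 = 1*0 + 1 = 1.
  i=1: a_1=15, p_1 = 15*1 + 1 = 16, q_1 = 15*1 + 0 = 15.
q_1 = 15 > 13, so the last convergent with denominator <= 13 is p_0/q_0 = 1/1.
The closest fraction with denominator <= 13 is either p_0/q_0 or the intermediate fraction (k*p_0 + p_{-1})/(k*q_0 + q_{-1}) with the largest k >= 1 whose denominator stays <= 13; these approach x as k grows, and every other convergent or intermediate fraction in range is farther away.
Largest k: floor((13 - q_{-1})/q_0) = floor((13 - 0)/1) = 13 (using the seeds p_{-1} = 1, q_{-1} = 0).
That gives (13*1 + 1)/(13*1 + 0) = 14/13.
Compare the errors: |x - 1/1| = |50*1 - 1*47|/(47*1) = 3/47, and |x - 14/13| = |50*13 - 14*47|/(47*13) = 8/611.
Cross-multiplying, 8*47 = 376 < 1833 = 3*611, so 8/611 is smaller: the intermediate fraction 14/13 is closer to x than 1/1.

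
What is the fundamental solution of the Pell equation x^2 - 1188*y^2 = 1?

First expand sqrt(1188) as a continued fraction. With x_i = (sqrt(1188) + m_i)/d_i and (m_0, d_0) = (0, 1): a_0 = floor(sqrt(1188)) = 34, since 34^2 = 1156 <= 1188 < 1225 = 35^2.
Iterate m_{i+1} = d_i*a_i - m_i, d_{i+1} = (1188 - m_{i+1}^2)/d_i, a_{i+1} = floor((a_0 + m_{i+1})/d_{i+1}):
  m_1 = 1*34 - 0 = 34, d_1 = (1188 - 34^2)/1 = 32/1 = 32, a_1 = floor((34 + 34)/32) = 2.
  m_2 = 32*2 - 34 = 30, d_2 = (1188 - 30^2)/32 = 288/32 = 9, a_2 = floor((34 + 30)/9) = 7.
  m_3 = 9*7 - 30 = 33, d_3 = (1188 - 33^2)/9 = 99/9 = 11, a_3 = floor((34 + 33)/11) = 6.
  m_4 = 11*6 - 33 = 33, d_4 = (1188 - 33^2)/11 = 99/11 = 9, a_4 = floor((34 + 33)/9) = 7.
  m_5 = 9*7 - 33 = 30, d_5 = (1188 - 30^2)/9 = 288/9 = 32, a_5 = floor((34 + 30)/32) = 2.
  m_6 = 32*2 - 30 = 34, d_6 = (1188 - 34^2)/32 = 32/32 = 1, a_6 = floor((34 + 34)/1) = 68.
  m_7 = 1*68 - 34 = 34, d_7 = (1188 - 34^2)/1 = 32/1 = 32: (m_7, d_7) = (m_1, d_1) = (34, 32), so from here the quotients repeat a_1, ..., a_6; the period length is 6.
So sqrt(1188) = [34; (2, 7, 6, 7, 2, 68)] with period length k = 6.
k is even, so the fundamental solution of x^2 - 1188y^2 = 1 is (p_{k-1}, q_{k-1}) = (p_5, q_5); compute convergents through index 5.
Convergents (p_i = a_i*p_{i-1} + p_{i-2}, q_i = a_i*q_{i-1} + q_{i-2} with p_{-2}=0, p_{-1}=1, q_{-2}=1, q_{-1}=0):
  i=0: a_0=34, p_0 = 34*1 + 0 = 34, q_0 = 34*0 + 1 = 1.
  i=1: a_1=2, p_1 = 2*34 + 1 = 69, q_1 = 2*1 + 0 = 2.
  i=2: a_2=7, p_2 = 7*69 + 34 = 517, q_2 = 7*2 + 1 = 15.
  i=3: a_3=6, p_3 = 6*517 + 69 = 3171, q_3 = 6*15 + 2 = 92.
  i=4: a_4=7, p_4 = 7*3171 + 517 = 22714, q_4 = 7*92 + 15 = 659.
  i=5: a_5=2, p_5 = 2*22714 + 3171 = 48599, q_5 = 2*659 + 92 = 1410.
Check: 48599^2 - 1188*1410^2 = 2361862801 - 2361862800 = 1, so (x, y) = (48599, 1410) solves the equation, and by the theorem it is the least positive solution.

(x, y) = (48599, 1410)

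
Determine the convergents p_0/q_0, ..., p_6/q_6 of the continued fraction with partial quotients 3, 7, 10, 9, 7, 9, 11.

3/1, 22/7, 223/71, 2029/646, 14426/4593, 131863/41983, 1464919/466406

Using the convergent recurrence p_i = a_i*p_{i-1} + p_{i-2}, q_i = a_i*q_{i-1} + q_{i-2} with p_{-2}=0, p_{-1}=1, q_{-2}=1, q_{-1}=0:
  i=0: a_0=3, p_0 = 3*1 + 0 = 3, q_0 = 3*0 + 1 = 1.
  i=1: a_1=7, p_1 = 7*3 + 1 = 22, q_1 = 7*1 + 0 = 7.
  i=2: a_2=10, p_2 = 10*22 + 3 = 223, q_2 = 10*7 + 1 = 71.
  i=3: a_3=9, p_3 = 9*223 + 22 = 2029, q_3 = 9*71 + 7 = 646.
  i=4: a_4=7, p_4 = 7*2029 + 223 = 14426, q_4 = 7*646 + 71 = 4593.
  i=5: a_5=9, p_5 = 9*14426 + 2029 = 131863, q_5 = 9*4593 + 646 = 41983.
  i=6: a_6=11, p_6 = 11*131863 + 14426 = 1464919, q_6 = 11*41983 + 4593 = 466406.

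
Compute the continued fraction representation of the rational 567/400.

[1; 2, 2, 1, 1, 7, 1, 3]

Run the Euclidean algorithm on 567 and 400; the successive quotients are the partial quotients a_0, a_1, ... (each step inverts the fractional part left over by the previous one):
  567 = 1*400 + 167, so a_0 = 1.
  400 = 2*167 + 66, so a_1 = 2.
  167 = 2*66 + 35, so a_2 = 2.
  66 = 1*35 + 31, so a_3 = 1.
  35 = 1*31 + 4, so a_4 = 1.
  31 = 7*4 + 3, so a_5 = 7.
  4 = 1*3 + 1, so a_6 = 1.
  3 = 3*1 + 0, so a_7 = 3.
The remainder reaches 0 after 8 divisions, so the expansion has 8 partial quotients, read off in order.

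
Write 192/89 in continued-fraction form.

Run the Euclidean algorithm on 192 and 89; the successive quotients are the partial quotients a_0, a_1, ... (each step inverts the fractional part left over by the previous one):
  192 = 2*89 + 14, so a_0 = 2.
  89 = 6*14 + 5, so a_1 = 6.
  14 = 2*5 + 4, so a_2 = 2.
  5 = 1*4 + 1, so a_3 = 1.
  4 = 4*1 + 0, so a_4 = 4.
The remainder reaches 0 after 5 divisions, so the expansion has 5 partial quotients, read off in order.

[2; 6, 2, 1, 4]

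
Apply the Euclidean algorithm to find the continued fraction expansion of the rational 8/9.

Run the Euclidean algorithm on 8 and 9; the successive quotients are the partial quotients a_0, a_1, ... (each step inverts the fractional part left over by the previous one):
  8 = 0*9 + 8, so a_0 = 0.
  9 = 1*8 + 1, so a_1 = 1.
  8 = 8*1 + 0, so a_2 = 8.
The remainder reaches 0 after 3 divisions, so the expansion has 3 partial quotients, read off in order.

[0; 1, 8]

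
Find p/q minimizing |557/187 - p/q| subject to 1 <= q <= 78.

Expand x = 557/187 as a continued fraction with the Euclidean algorithm:
  557 = 2*187 + 183, so a_0 = 2.
  187 = 1*183 + 4, so a_1 = 1.
  183 = 45*4 + 3, so a_2 = 45.
  4 = 1*3 + 1, so a_3 = 1.
  3 = 3*1 + 0, so a_4 = 3.
so x = [2; 1, 45, 1, 3].
Convergents (p_i = a_i*p_{i-1} + p_{i-2}, q_i = a_i*q_{i-1} + q_{i-2} with p_{-2}=0, p_{-1}=1, q_{-2}=1, q_{-1}=0), until the denominator exceeds 78:
  i=0: a_0=2, p_0 = 2*1 + 0 = 2, q_0 = 2*0 + 1 = 1.
  i=1: a_1=1, p_1 = 1*2 + 1 = 3, q_1 = 1*1 + 0 = 1.
  i=2: a_2=45, p_2 = 45*3 + 2 = 137, q_2 = 45*1 + 1 = 46.
  i=3: a_3=1, p_3 = 1*137 + 3 = 140, q_3 = 1*46 + 1 = 47.
  i=4: a_4=3, p_4 = 3*140 + 137 = 557, q_4 = 3*47 + 46 = 187.
q_4 = 187 > 78, so the last convergent with denominator <= 78 is p_3/q_3 = 140/47.
The closest fraction with denominator <= 78 is either p_3/q_3 or the intermediate fraction (k*p_3 + p_2)/(k*q_3 + q_2) with the largest k >= 1 whose denominator stays <= 78; these approach x as k grows, and every other convergent or intermediate fraction in range is farther away.
Largest k: floor((78 - q_2)/q_3) = floor((78 - 46)/47) = 0.
Since k = 0, no intermediate fraction beyond p_3/q_3 has denominator <= 78, so the convergent 140/47 is the closest (its error is |557*47 - 140*187|/(187*47) = 1/8789).

140/47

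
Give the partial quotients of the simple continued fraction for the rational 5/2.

[2; 2]

Run the Euclidean algorithm on 5 and 2; the successive quotients are the partial quotients a_0, a_1, ... (each step inverts the fractional part left over by the previous one):
  5 = 2*2 + 1, so a_0 = 2.
  2 = 2*1 + 0, so a_1 = 2.
The remainder reaches 0 after 2 divisions, so the expansion has 2 partial quotients, read off in order.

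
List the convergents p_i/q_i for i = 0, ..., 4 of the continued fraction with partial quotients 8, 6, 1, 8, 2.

8/1, 49/6, 57/7, 505/62, 1067/131

Using the convergent recurrence p_i = a_i*p_{i-1} + p_{i-2}, q_i = a_i*q_{i-1} + q_{i-2} with p_{-2}=0, p_{-1}=1, q_{-2}=1, q_{-1}=0:
  i=0: a_0=8, p_0 = 8*1 + 0 = 8, q_0 = 8*0 + 1 = 1.
  i=1: a_1=6, p_1 = 6*8 + 1 = 49, q_1 = 6*1 + 0 = 6.
  i=2: a_2=1, p_2 = 1*49 + 8 = 57, q_2 = 1*6 + 1 = 7.
  i=3: a_3=8, p_3 = 8*57 + 49 = 505, q_3 = 8*7 + 6 = 62.
  i=4: a_4=2, p_4 = 2*505 + 57 = 1067, q_4 = 2*62 + 7 = 131.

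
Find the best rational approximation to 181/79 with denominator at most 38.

Expand x = 181/79 as a continued fraction with the Euclidean algorithm:
  181 = 2*79 + 23, so a_0 = 2.
  79 = 3*23 + 10, so a_1 = 3.
  23 = 2*10 + 3, so a_2 = 2.
  10 = 3*3 + 1, so a_3 = 3.
  3 = 3*1 + 0, so a_4 = 3.
so x = [2; 3, 2, 3, 3].
Convergents (p_i = a_i*p_{i-1} + p_{i-2}, q_i = a_i*q_{i-1} + q_{i-2} with p_{-2}=0, p_{-1}=1, q_{-2}=1, q_{-1}=0), until the denominator exceeds 38:
  i=0: a_0=2, p_0 = 2*1 + 0 = 2, q_0 = 2*0 + 1 = 1.
  i=1: a_1=3, p_1 = 3*2 + 1 = 7, q_1 = 3*1 + 0 = 3.
  i=2: a_2=2, p_2 = 2*7 + 2 = 16, q_2 = 2*3 + 1 = 7.
  i=3: a_3=3, p_3 = 3*16 + 7 = 55, q_3 = 3*7 + 3 = 24.
  i=4: a_4=3, p_4 = 3*55 + 16 = 181, q_4 = 3*24 + 7 = 79.
q_4 = 79 > 38, so the last convergent with denominator <= 38 is p_3/q_3 = 55/24.
The closest fraction with denominator <= 38 is either p_3/q_3 or the intermediate fraction (k*p_3 + p_2)/(k*q_3 + q_2) with the largest k >= 1 whose denominator stays <= 38; these approach x as k grows, and every other convergent or intermediate fraction in range is farther away.
Largest k: floor((38 - q_2)/q_3) = floor((38 - 7)/24) = 1.
That gives (1*55 + 16)/(1*24 + 7) = 71/31.
Compare the errors: |x - 55/24| = |181*24 - 55*79|/(79*24) = 1/1896, and |x - 71/31| = |181*31 - 71*79|/(79*31) = 2/2449.
Cross-multiplying, 1*2449 = 2449 < 3792 = 2*1896, so 1/1896 is smaller: the convergent 55/24 is closer to x than 71/31.

55/24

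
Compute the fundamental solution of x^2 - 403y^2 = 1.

First expand sqrt(403) as a continued fraction. With x_i = (sqrt(403) + m_i)/d_i and (m_0, d_0) = (0, 1): a_0 = floor(sqrt(403)) = 20, since 20^2 = 400 <= 403 < 441 = 21^2.
Iterate m_{i+1} = d_i*a_i - m_i, d_{i+1} = (403 - m_{i+1}^2)/d_i, a_{i+1} = floor((a_0 + m_{i+1})/d_{i+1}):
  m_1 = 1*20 - 0 = 20, d_1 = (403 - 20^2)/1 = 3/1 = 3, a_1 = floor((20 + 20)/3) = 13.
  m_2 = 3*13 - 20 = 19, d_2 = (403 - 19^2)/3 = 42/3 = 14, a_2 = floor((20 + 19)/14) = 2.
  m_3 = 14*2 - 19 = 9, d_3 = (403 - 9^2)/14 = 322/14 = 23, a_3 = floor((20 + 9)/23) = 1.
  m_4 = 23*1 - 9 = 14, d_4 = (403 - 14^2)/23 = 207/23 = 9, a_4 = floor((20 + 14)/9) = 3.
  m_5 = 9*3 - 14 = 13, d_5 = (403 - 13^2)/9 = 234/9 = 26, a_5 = floor((20 + 13)/26) = 1.
  m_6 = 26*1 - 13 = 13, d_6 = (403 - 13^2)/26 = 234/26 = 9, a_6 = floor((20 + 13)/9) = 3.
  m_7 = 9*3 - 13 = 14, d_7 = (403 - 14^2)/9 = 207/9 = 23, a_7 = floor((20 + 14)/23) = 1.
  m_8 = 23*1 - 14 = 9, d_8 = (403 - 9^2)/23 = 322/23 = 14, a_8 = floor((20 + 9)/14) = 2.
  m_9 = 14*2 - 9 = 19, d_9 = (403 - 19^2)/14 = 42/14 = 3, a_9 = floor((20 + 19)/3) = 13.
  m_10 = 3*13 - 19 = 20, d_10 = (403 - 20^2)/3 = 3/3 = 1, a_10 = floor((20 + 20)/1) = 40.
  m_11 = 1*40 - 20 = 20, d_11 = (403 - 20^2)/1 = 3/1 = 3: (m_11, d_11) = (m_1, d_1) = (20, 3), so from here the quotients repeat a_1, ..., a_10; the period length is 10.
So sqrt(403) = [20; (13, 2, 1, 3, 1, 3, 1, 2, 13, 40)] with period length k = 10.
k is even, so the fundamental solution of x^2 - 403y^2 = 1 is (p_{k-1}, q_{k-1}) = (p_9, q_9); compute convergents through index 9.
Convergents (p_i = a_i*p_{i-1} + p_{i-2}, q_i = a_i*q_{i-1} + q_{i-2} with p_{-2}=0, p_{-1}=1, q_{-2}=1, q_{-1}=0):
  i=0: a_0=20, p_0 = 20*1 + 0 = 20, q_0 = 20*0 + 1 = 1.
  i=1: a_1=13, p_1 = 13*20 + 1 = 261, q_1 = 13*1 + 0 = 13.
  i=2: a_2=2, p_2 = 2*261 + 20 = 542, q_2 = 2*13 + 1 = 27.
  i=3: a_3=1, p_3 = 1*542 + 261 = 803, q_3 = 1*27 + 13 = 40.
  i=4: a_4=3, p_4 = 3*803 + 542 = 2951, q_4 = 3*40 + 27 = 147.
  i=5: a_5=1, p_5 = 1*2951 + 803 = 3754, q_5 = 1*147 + 40 = 187.
  i=6: a_6=3, p_6 = 3*3754 + 2951 = 14213, q_6 = 3*187 + 147 = 708.
  i=7: a_7=1, p_7 = 1*14213 + 3754 = 17967, q_7 = 1*708 + 187 = 895.
  i=8: a_8=2, p_8 = 2*17967 + 14213 = 50147, q_8 = 2*895 + 708 = 2498.
  i=9: a_9=13, p_9 = 13*50147 + 17967 = 669878, q_9 = 13*2498 + 895 = 33369.
Check: 669878^2 - 403*33369^2 = 448736534884 - 448736534883 = 1, so (x, y) = (669878, 33369) solves the equation, and by the theorem it is the least positive solution.

(x, y) = (669878, 33369)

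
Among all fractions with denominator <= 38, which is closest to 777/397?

45/23

Expand x = 777/397 as a continued fraction with the Euclidean algorithm:
  777 = 1*397 + 380, so a_0 = 1.
  397 = 1*380 + 17, so a_1 = 1.
  380 = 22*17 + 6, so a_2 = 22.
  17 = 2*6 + 5, so a_3 = 2.
  6 = 1*5 + 1, so a_4 = 1.
  5 = 5*1 + 0, so a_5 = 5.
so x = [1; 1, 22, 2, 1, 5].
Convergents (p_i = a_i*p_{i-1} + p_{i-2}, q_i = a_i*q_{i-1} + q_{i-2} with p_{-2}=0, p_{-1}=1, q_{-2}=1, q_{-1}=0), until the denominator exceeds 38:
  i=0: a_0=1, p_0 = 1*1 + 0 = 1, q_0 = 1*0 + 1 = 1.
  i=1: a_1=1, p_1 = 1*1 + 1 = 2, q_1 = 1*1 + 0 = 1.
  i=2: a_2=22, p_2 = 22*2 + 1 = 45, q_2 = 22*1 + 1 = 23.
  i=3: a_3=2, p_3 = 2*45 + 2 = 92, q_3 = 2*23 + 1 = 47.
q_3 = 47 > 38, so the last convergent with denominator <= 38 is p_2/q_2 = 45/23.
The closest fraction with denominator <= 38 is either p_2/q_2 or the intermediate fraction (k*p_2 + p_1)/(k*q_2 + q_1) with the largest k >= 1 whose denominator stays <= 38; these approach x as k grows, and every other convergent or intermediate fraction in range is farther away.
Largest k: floor((38 - q_1)/q_2) = floor((38 - 1)/23) = 1.
That gives (1*45 + 2)/(1*23 + 1) = 47/24.
Compare the errors: |x - 45/23| = |777*23 - 45*397|/(397*23) = 6/9131, and |x - 47/24| = |777*24 - 47*397|/(397*24) = 11/9528.
Cross-multiplying, 6*9528 = 57168 < 100441 = 11*9131, so 6/9131 is smaller: the convergent 45/23 is closer to x than 47/24.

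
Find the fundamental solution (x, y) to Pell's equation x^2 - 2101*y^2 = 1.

First expand sqrt(2101) as a continued fraction. With x_i = (sqrt(2101) + m_i)/d_i and (m_0, d_0) = (0, 1): a_0 = floor(sqrt(2101)) = 45, since 45^2 = 2025 <= 2101 < 2116 = 46^2.
Iterate m_{i+1} = d_i*a_i - m_i, d_{i+1} = (2101 - m_{i+1}^2)/d_i, a_{i+1} = floor((a_0 + m_{i+1})/d_{i+1}):
  m_1 = 1*45 - 0 = 45, d_1 = (2101 - 45^2)/1 = 76/1 = 76, a_1 = floor((45 + 45)/76) = 1.
  m_2 = 76*1 - 45 = 31, d_2 = (2101 - 31^2)/76 = 1140/76 = 15, a_2 = floor((45 + 31)/15) = 5.
  m_3 = 15*5 - 31 = 44, d_3 = (2101 - 44^2)/15 = 165/15 = 11, a_3 = floor((45 + 44)/11) = 8.
  m_4 = 11*8 - 44 = 44, d_4 = (2101 - 44^2)/11 = 165/11 = 15, a_4 = floor((45 + 44)/15) = 5.
  m_5 = 15*5 - 44 = 31, d_5 = (2101 - 31^2)/15 = 1140/15 = 76, a_5 = floor((45 + 31)/76) = 1.
  m_6 = 76*1 - 31 = 45, d_6 = (2101 - 45^2)/76 = 76/76 = 1, a_6 = floor((45 + 45)/1) = 90.
  m_7 = 1*90 - 45 = 45, d_7 = (2101 - 45^2)/1 = 76/1 = 76: (m_7, d_7) = (m_1, d_1) = (45, 76), so from here the quotients repeat a_1, ..., a_6; the period length is 6.
So sqrt(2101) = [45; (1, 5, 8, 5, 1, 90)] with period length k = 6.
k is even, so the fundamental solution of x^2 - 2101y^2 = 1 is (p_{k-1}, q_{k-1}) = (p_5, q_5); compute convergents through index 5.
Convergents (p_i = a_i*p_{i-1} + p_{i-2}, q_i = a_i*q_{i-1} + q_{i-2} with p_{-2}=0, p_{-1}=1, q_{-2}=1, q_{-1}=0):
  i=0: a_0=45, p_0 = 45*1 + 0 = 45, q_0 = 45*0 + 1 = 1.
  i=1: a_1=1, p_1 = 1*45 + 1 = 46, q_1 = 1*1 + 0 = 1.
  i=2: a_2=5, p_2 = 5*46 + 45 = 275, q_2 = 5*1 + 1 = 6.
  i=3: a_3=8, p_3 = 8*275 + 46 = 2246, q_3 = 8*6 + 1 = 49.
  i=4: a_4=5, p_4 = 5*2246 + 275 = 11505, q_4 = 5*49 + 6 = 251.
  i=5: a_5=1, p_5 = 1*11505 + 2246 = 13751, q_5 = 1*251 + 49 = 300.
Check: 13751^2 - 2101*300^2 = 189090001 - 189090000 = 1, so (x, y) = (13751, 300) solves the equation, and by the theorem it is the least positive solution.

(x, y) = (13751, 300)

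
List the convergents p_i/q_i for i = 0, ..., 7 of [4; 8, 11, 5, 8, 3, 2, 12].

4/1, 33/8, 367/89, 1868/453, 15311/3713, 47801/11592, 110913/26897, 1378757/334356

Using the convergent recurrence p_i = a_i*p_{i-1} + p_{i-2}, q_i = a_i*q_{i-1} + q_{i-2} with p_{-2}=0, p_{-1}=1, q_{-2}=1, q_{-1}=0:
  i=0: a_0=4, p_0 = 4*1 + 0 = 4, q_0 = 4*0 + 1 = 1.
  i=1: a_1=8, p_1 = 8*4 + 1 = 33, q_1 = 8*1 + 0 = 8.
  i=2: a_2=11, p_2 = 11*33 + 4 = 367, q_2 = 11*8 + 1 = 89.
  i=3: a_3=5, p_3 = 5*367 + 33 = 1868, q_3 = 5*89 + 8 = 453.
  i=4: a_4=8, p_4 = 8*1868 + 367 = 15311, q_4 = 8*453 + 89 = 3713.
  i=5: a_5=3, p_5 = 3*15311 + 1868 = 47801, q_5 = 3*3713 + 453 = 11592.
  i=6: a_6=2, p_6 = 2*47801 + 15311 = 110913, q_6 = 2*11592 + 3713 = 26897.
  i=7: a_7=12, p_7 = 12*110913 + 47801 = 1378757, q_7 = 12*26897 + 11592 = 334356.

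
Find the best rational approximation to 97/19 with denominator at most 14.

Expand x = 97/19 as a continued fraction with the Euclidean algorithm:
  97 = 5*19 + 2, so a_0 = 5.
  19 = 9*2 + 1, so a_1 = 9.
  2 = 2*1 + 0, so a_2 = 2.
so x = [5; 9, 2].
Convergents (p_i = a_i*p_{i-1} + p_{i-2}, q_i = a_i*q_{i-1} + q_{i-2} with p_{-2}=0, p_{-1}=1, q_{-2}=1, q_{-1}=0), until the denominator exceeds 14:
  i=0: a_0=5, p_0 = 5*1 + 0 = 5, q_0 = 5*0 + 1 = 1.
  i=1: a_1=9, p_1 = 9*5 + 1 = 46, q_1 = 9*1 + 0 = 9.
  i=2: a_2=2, p_2 = 2*46 + 5 = 97, q_2 = 2*9 + 1 = 19.
q_2 = 19 > 14, so the last convergent with denominator <= 14 is p_1/q_1 = 46/9.
The closest fraction with denominator <= 14 is either p_1/q_1 or the intermediate fraction (k*p_1 + p_0)/(k*q_1 + q_0) with the largest k >= 1 whose denominator stays <= 14; these approach x as k grows, and every other convergent or intermediate fraction in range is farther away.
Largest k: floor((14 - q_0)/q_1) = floor((14 - 1)/9) = 1.
That gives (1*46 + 5)/(1*9 + 1) = 51/10.
Compare the errors: |x - 46/9| = |97*9 - 46*19|/(19*9) = 1/171, and |x - 51/10| = |97*10 - 51*19|/(19*10) = 1/190.
Cross-multiplying, 1*171 = 171 < 190 = 1*190, so 1/190 is smaller: the intermediate fraction 51/10 is closer to x than 46/9.

51/10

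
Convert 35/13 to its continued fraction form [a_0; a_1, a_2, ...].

Run the Euclidean algorithm on 35 and 13; the successive quotients are the partial quotients a_0, a_1, ... (each step inverts the fractional part left over by the previous one):
  35 = 2*13 + 9, so a_0 = 2.
  13 = 1*9 + 4, so a_1 = 1.
  9 = 2*4 + 1, so a_2 = 2.
  4 = 4*1 + 0, so a_3 = 4.
The remainder reaches 0 after 4 divisions, so the expansion has 4 partial quotients, read off in order.

[2; 1, 2, 4]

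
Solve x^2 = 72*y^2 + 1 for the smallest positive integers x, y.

(x, y) = (17, 2)

First expand sqrt(72) as a continued fraction. With x_i = (sqrt(72) + m_i)/d_i and (m_0, d_0) = (0, 1): a_0 = floor(sqrt(72)) = 8, since 8^2 = 64 <= 72 < 81 = 9^2.
Iterate m_{i+1} = d_i*a_i - m_i, d_{i+1} = (72 - m_{i+1}^2)/d_i, a_{i+1} = floor((a_0 + m_{i+1})/d_{i+1}):
  m_1 = 1*8 - 0 = 8, d_1 = (72 - 8^2)/1 = 8/1 = 8, a_1 = floor((8 + 8)/8) = 2.
  m_2 = 8*2 - 8 = 8, d_2 = (72 - 8^2)/8 = 8/8 = 1, a_2 = floor((8 + 8)/1) = 16.
  m_3 = 1*16 - 8 = 8, d_3 = (72 - 8^2)/1 = 8/1 = 8: (m_3, d_3) = (m_1, d_1) = (8, 8), so from here the quotients repeat a_1, a_2; the period length is 2.
So sqrt(72) = [8; (2, 16)] with period length k = 2.
k is even, so the fundamental solution of x^2 - 72y^2 = 1 is (p_{k-1}, q_{k-1}) = (p_1, q_1); compute convergents through index 1.
Convergents (p_i = a_i*p_{i-1} + p_{i-2}, q_i = a_i*q_{i-1} + q_{i-2} with p_{-2}=0, p_{-1}=1, q_{-2}=1, q_{-1}=0):
  i=0: a_0=8, p_0 = 8*1 + 0 = 8, q_0 = 8*0 + 1 = 1.
  i=1: a_1=2, p_1 = 2*8 + 1 = 17, q_1 = 2*1 + 0 = 2.
Check: 17^2 - 72*2^2 = 289 - 288 = 1, so (x, y) = (17, 2) solves the equation, and by the theorem it is the least positive solution.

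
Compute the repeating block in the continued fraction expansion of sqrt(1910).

[43; (1, 2, 2, 1, 2, 8, 2, 1, 2, 2, 1, 86)]

Write x_i = (sqrt(1910) + m_i)/d_i with (m_0, d_0) = (0, 1). a_0 = floor(sqrt(1910)) = 43, since 43^2 = 1849 <= 1910 < 1936 = 44^2.
Iterate m_{i+1} = d_i*a_i - m_i, d_{i+1} = (1910 - m_{i+1}^2)/d_i, a_{i+1} = floor((a_0 + m_{i+1})/d_{i+1}):
  m_1 = 1*43 - 0 = 43, d_1 = (1910 - 43^2)/1 = 61/1 = 61, a_1 = floor((43 + 43)/61) = 1.
  m_2 = 61*1 - 43 = 18, d_2 = (1910 - 18^2)/61 = 1586/61 = 26, a_2 = floor((43 + 18)/26) = 2.
  m_3 = 26*2 - 18 = 34, d_3 = (1910 - 34^2)/26 = 754/26 = 29, a_3 = floor((43 + 34)/29) = 2.
  m_4 = 29*2 - 34 = 24, d_4 = (1910 - 24^2)/29 = 1334/29 = 46, a_4 = floor((43 + 24)/46) = 1.
  m_5 = 46*1 - 24 = 22, d_5 = (1910 - 22^2)/46 = 1426/46 = 31, a_5 = floor((43 + 22)/31) = 2.
  m_6 = 31*2 - 22 = 40, d_6 = (1910 - 40^2)/31 = 310/31 = 10, a_6 = floor((43 + 40)/10) = 8.
  m_7 = 10*8 - 40 = 40, d_7 = (1910 - 40^2)/10 = 310/10 = 31, a_7 = floor((43 + 40)/31) = 2.
  m_8 = 31*2 - 40 = 22, d_8 = (1910 - 22^2)/31 = 1426/31 = 46, a_8 = floor((43 + 22)/46) = 1.
  m_9 = 46*1 - 22 = 24, d_9 = (1910 - 24^2)/46 = 1334/46 = 29, a_9 = floor((43 + 24)/29) = 2.
  m_10 = 29*2 - 24 = 34, d_10 = (1910 - 34^2)/29 = 754/29 = 26, a_10 = floor((43 + 34)/26) = 2.
  m_11 = 26*2 - 34 = 18, d_11 = (1910 - 18^2)/26 = 1586/26 = 61, a_11 = floor((43 + 18)/61) = 1.
  m_12 = 61*1 - 18 = 43, d_12 = (1910 - 43^2)/61 = 61/61 = 1, a_12 = floor((43 + 43)/1) = 86.
  m_13 = 1*86 - 43 = 43, d_13 = (1910 - 43^2)/1 = 61/1 = 61: (m_13, d_13) = (m_1, d_1) = (43, 61), so from here the quotients repeat a_1, ..., a_12; the period length is 12.
Hence the expansion of sqrt(1910) is a_0 = 43 followed by the repeating block 1, 2, 2, 1, 2, 8, 2, 1, 2, 2, 1, 86 (period 12).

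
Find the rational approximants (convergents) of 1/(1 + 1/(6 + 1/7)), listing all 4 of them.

Using the convergent recurrence p_i = a_i*p_{i-1} + p_{i-2}, q_i = a_i*q_{i-1} + q_{i-2} with p_{-2}=0, p_{-1}=1, q_{-2}=1, q_{-1}=0:
  i=0: a_0=0, p_0 = 0*1 + 0 = 0, q_0 = 0*0 + 1 = 1.
  i=1: a_1=1, p_1 = 1*0 + 1 = 1, q_1 = 1*1 + 0 = 1.
  i=2: a_2=6, p_2 = 6*1 + 0 = 6, q_2 = 6*1 + 1 = 7.
  i=3: a_3=7, p_3 = 7*6 + 1 = 43, q_3 = 7*7 + 1 = 50.

0/1, 1/1, 6/7, 43/50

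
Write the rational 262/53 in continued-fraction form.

[4; 1, 16, 1, 2]

Run the Euclidean algorithm on 262 and 53; the successive quotients are the partial quotients a_0, a_1, ... (each step inverts the fractional part left over by the previous one):
  262 = 4*53 + 50, so a_0 = 4.
  53 = 1*50 + 3, so a_1 = 1.
  50 = 16*3 + 2, so a_2 = 16.
  3 = 1*2 + 1, so a_3 = 1.
  2 = 2*1 + 0, so a_4 = 2.
The remainder reaches 0 after 5 divisions, so the expansion has 5 partial quotients, read off in order.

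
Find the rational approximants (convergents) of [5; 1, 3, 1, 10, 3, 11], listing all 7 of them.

Using the convergent recurrence p_i = a_i*p_{i-1} + p_{i-2}, q_i = a_i*q_{i-1} + q_{i-2} with p_{-2}=0, p_{-1}=1, q_{-2}=1, q_{-1}=0:
  i=0: a_0=5, p_0 = 5*1 + 0 = 5, q_0 = 5*0 + 1 = 1.
  i=1: a_1=1, p_1 = 1*5 + 1 = 6, q_1 = 1*1 + 0 = 1.
  i=2: a_2=3, p_2 = 3*6 + 5 = 23, q_2 = 3*1 + 1 = 4.
  i=3: a_3=1, p_3 = 1*23 + 6 = 29, q_3 = 1*4 + 1 = 5.
  i=4: a_4=10, p_4 = 10*29 + 23 = 313, q_4 = 10*5 + 4 = 54.
  i=5: a_5=3, p_5 = 3*313 + 29 = 968, q_5 = 3*54 + 5 = 167.
  i=6: a_6=11, p_6 = 11*968 + 313 = 10961, q_6 = 11*167 + 54 = 1891.

5/1, 6/1, 23/4, 29/5, 313/54, 968/167, 10961/1891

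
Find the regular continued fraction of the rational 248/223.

Run the Euclidean algorithm on 248 and 223; the successive quotients are the partial quotients a_0, a_1, ... (each step inverts the fractional part left over by the previous one):
  248 = 1*223 + 25, so a_0 = 1.
  223 = 8*25 + 23, so a_1 = 8.
  25 = 1*23 + 2, so a_2 = 1.
  23 = 11*2 + 1, so a_3 = 11.
  2 = 2*1 + 0, so a_4 = 2.
The remainder reaches 0 after 5 divisions, so the expansion has 5 partial quotients, read off in order.

[1; 8, 1, 11, 2]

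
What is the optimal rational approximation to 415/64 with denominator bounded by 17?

Expand x = 415/64 as a continued fraction with the Euclidean algorithm:
  415 = 6*64 + 31, so a_0 = 6.
  64 = 2*31 + 2, so a_1 = 2.
  31 = 15*2 + 1, so a_2 = 15.
  2 = 2*1 + 0, so a_3 = 2.
so x = [6; 2, 15, 2].
Convergents (p_i = a_i*p_{i-1} + p_{i-2}, q_i = a_i*q_{i-1} + q_{i-2} with p_{-2}=0, p_{-1}=1, q_{-2}=1, q_{-1}=0), until the denominator exceeds 17:
  i=0: a_0=6, p_0 = 6*1 + 0 = 6, q_0 = 6*0 + 1 = 1.
  i=1: a_1=2, p_1 = 2*6 + 1 = 13, q_1 = 2*1 + 0 = 2.
  i=2: a_2=15, p_2 = 15*13 + 6 = 201, q_2 = 15*2 + 1 = 31.
q_2 = 31 > 17, so the last convergent with denominator <= 17 is p_1/q_1 = 13/2.
The closest fraction with denominator <= 17 is either p_1/q_1 or the intermediate fraction (k*p_1 + p_0)/(k*q_1 + q_0) with the largest k >= 1 whose denominator stays <= 17; these approach x as k grows, and every other convergent or intermediate fraction in range is farther away.
Largest k: floor((17 - q_0)/q_1) = floor((17 - 1)/2) = 8.
That gives (8*13 + 6)/(8*2 + 1) = 110/17.
Compare the errors: |x - 13/2| = |415*2 - 13*64|/(64*2) = 2/128, and |x - 110/17| = |415*17 - 110*64|/(64*17) = 15/1088.
Cross-multiplying, 15*128 = 1920 < 2176 = 2*1088, so 15/1088 is smaller: the intermediate fraction 110/17 is closer to x than 13/2.

110/17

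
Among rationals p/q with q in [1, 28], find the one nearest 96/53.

Expand x = 96/53 as a continued fraction with the Euclidean algorithm:
  96 = 1*53 + 43, so a_0 = 1.
  53 = 1*43 + 10, so a_1 = 1.
  43 = 4*10 + 3, so a_2 = 4.
  10 = 3*3 + 1, so a_3 = 3.
  3 = 3*1 + 0, so a_4 = 3.
so x = [1; 1, 4, 3, 3].
Convergents (p_i = a_i*p_{i-1} + p_{i-2}, q_i = a_i*q_{i-1} + q_{i-2} with p_{-2}=0, p_{-1}=1, q_{-2}=1, q_{-1}=0), until the denominator exceeds 28:
  i=0: a_0=1, p_0 = 1*1 + 0 = 1, q_0 = 1*0 + 1 = 1.
  i=1: a_1=1, p_1 = 1*1 + 1 = 2, q_1 = 1*1 + 0 = 1.
  i=2: a_2=4, p_2 = 4*2 + 1 = 9, q_2 = 4*1 + 1 = 5.
  i=3: a_3=3, p_3 = 3*9 + 2 = 29, q_3 = 3*5 + 1 = 16.
  i=4: a_4=3, p_4 = 3*29 + 9 = 96, q_4 = 3*16 + 5 = 53.
q_4 = 53 > 28, so the last convergent with denominator <= 28 is p_3/q_3 = 29/16.
The closest fraction with denominator <= 28 is either p_3/q_3 or the intermediate fraction (k*p_3 + p_2)/(k*q_3 + q_2) with the largest k >= 1 whose denominator stays <= 28; these approach x as k grows, and every other convergent or intermediate fraction in range is farther away.
Largest k: floor((28 - q_2)/q_3) = floor((28 - 5)/16) = 1.
That gives (1*29 + 9)/(1*16 + 5) = 38/21.
Compare the errors: |x - 29/16| = |96*16 - 29*53|/(53*16) = 1/848, and |x - 38/21| = |96*21 - 38*53|/(53*21) = 2/1113.
Cross-multiplying, 1*1113 = 1113 < 1696 = 2*848, so 1/848 is smaller: the convergent 29/16 is closer to x than 38/21.

29/16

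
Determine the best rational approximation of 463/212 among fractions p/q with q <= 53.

Expand x = 463/212 as a continued fraction with the Euclidean algorithm:
  463 = 2*212 + 39, so a_0 = 2.
  212 = 5*39 + 17, so a_1 = 5.
  39 = 2*17 + 5, so a_2 = 2.
  17 = 3*5 + 2, so a_3 = 3.
  5 = 2*2 + 1, so a_4 = 2.
  2 = 2*1 + 0, so a_5 = 2.
so x = [2; 5, 2, 3, 2, 2].
Convergents (p_i = a_i*p_{i-1} + p_{i-2}, q_i = a_i*q_{i-1} + q_{i-2} with p_{-2}=0, p_{-1}=1, q_{-2}=1, q_{-1}=0), until the denominator exceeds 53:
  i=0: a_0=2, p_0 = 2*1 + 0 = 2, q_0 = 2*0 + 1 = 1.
  i=1: a_1=5, p_1 = 5*2 + 1 = 11, q_1 = 5*1 + 0 = 5.
  i=2: a_2=2, p_2 = 2*11 + 2 = 24, q_2 = 2*5 + 1 = 11.
  i=3: a_3=3, p_3 = 3*24 + 11 = 83, q_3 = 3*11 + 5 = 38.
  i=4: a_4=2, p_4 = 2*83 + 24 = 190, q_4 = 2*38 + 11 = 87.
q_4 = 87 > 53, so the last convergent with denominator <= 53 is p_3/q_3 = 83/38.
The closest fraction with denominator <= 53 is either p_3/q_3 or the intermediate fraction (k*p_3 + p_2)/(k*q_3 + q_2) with the largest k >= 1 whose denominator stays <= 53; these approach x as k grows, and every other convergent or intermediate fraction in range is farther away.
Largest k: floor((53 - q_2)/q_3) = floor((53 - 11)/38) = 1.
That gives (1*83 + 24)/(1*38 + 11) = 107/49.
Compare the errors: |x - 83/38| = |463*38 - 83*212|/(212*38) = 2/8056, and |x - 107/49| = |463*49 - 107*212|/(212*49) = 3/10388.
Cross-multiplying, 2*10388 = 20776 < 24168 = 3*8056, so 2/8056 is smaller: the convergent 83/38 is closer to x than 107/49.

83/38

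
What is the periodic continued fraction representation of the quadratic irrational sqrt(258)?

Write x_i = (sqrt(258) + m_i)/d_i with (m_0, d_0) = (0, 1). a_0 = floor(sqrt(258)) = 16, since 16^2 = 256 <= 258 < 289 = 17^2.
Iterate m_{i+1} = d_i*a_i - m_i, d_{i+1} = (258 - m_{i+1}^2)/d_i, a_{i+1} = floor((a_0 + m_{i+1})/d_{i+1}):
  m_1 = 1*16 - 0 = 16, d_1 = (258 - 16^2)/1 = 2/1 = 2, a_1 = floor((16 + 16)/2) = 16.
  m_2 = 2*16 - 16 = 16, d_2 = (258 - 16^2)/2 = 2/2 = 1, a_2 = floor((16 + 16)/1) = 32.
  m_3 = 1*32 - 16 = 16, d_3 = (258 - 16^2)/1 = 2/1 = 2: (m_3, d_3) = (m_1, d_1) = (16, 2), so from here the quotients repeat a_1, a_2; the period length is 2.
Hence the expansion of sqrt(258) is a_0 = 16 followed by the repeating block 16, 32 (period 2).

[16; (16, 32)]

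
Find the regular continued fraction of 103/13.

[7; 1, 12]

Run the Euclidean algorithm on 103 and 13; the successive quotients are the partial quotients a_0, a_1, ... (each step inverts the fractional part left over by the previous one):
  103 = 7*13 + 12, so a_0 = 7.
  13 = 1*12 + 1, so a_1 = 1.
  12 = 12*1 + 0, so a_2 = 12.
The remainder reaches 0 after 3 divisions, so the expansion has 3 partial quotients, read off in order.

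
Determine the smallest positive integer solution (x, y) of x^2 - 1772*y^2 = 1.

(x, y) = (390727, 9282)

First expand sqrt(1772) as a continued fraction. With x_i = (sqrt(1772) + m_i)/d_i and (m_0, d_0) = (0, 1): a_0 = floor(sqrt(1772)) = 42, since 42^2 = 1764 <= 1772 < 1849 = 43^2.
Iterate m_{i+1} = d_i*a_i - m_i, d_{i+1} = (1772 - m_{i+1}^2)/d_i, a_{i+1} = floor((a_0 + m_{i+1})/d_{i+1}):
  m_1 = 1*42 - 0 = 42, d_1 = (1772 - 42^2)/1 = 8/1 = 8, a_1 = floor((42 + 42)/8) = 10.
  m_2 = 8*10 - 42 = 38, d_2 = (1772 - 38^2)/8 = 328/8 = 41, a_2 = floor((42 + 38)/41) = 1.
  m_3 = 41*1 - 38 = 3, d_3 = (1772 - 3^2)/41 = 1763/41 = 43, a_3 = floor((42 + 3)/43) = 1.
  m_4 = 43*1 - 3 = 40, d_4 = (1772 - 40^2)/43 = 172/43 = 4, a_4 = floor((42 + 40)/4) = 20.
  m_5 = 4*20 - 40 = 40, d_5 = (1772 - 40^2)/4 = 172/4 = 43, a_5 = floor((42 + 40)/43) = 1.
  m_6 = 43*1 - 40 = 3, d_6 = (1772 - 3^2)/43 = 1763/43 = 41, a_6 = floor((42 + 3)/41) = 1.
  m_7 = 41*1 - 3 = 38, d_7 = (1772 - 38^2)/41 = 328/41 = 8, a_7 = floor((42 + 38)/8) = 10.
  m_8 = 8*10 - 38 = 42, d_8 = (1772 - 42^2)/8 = 8/8 = 1, a_8 = floor((42 + 42)/1) = 84.
  m_9 = 1*84 - 42 = 42, d_9 = (1772 - 42^2)/1 = 8/1 = 8: (m_9, d_9) = (m_1, d_1) = (42, 8), so from here the quotients repeat a_1, ..., a_8; the period length is 8.
So sqrt(1772) = [42; (10, 1, 1, 20, 1, 1, 10, 84)] with period length k = 8.
k is even, so the fundamental solution of x^2 - 1772y^2 = 1 is (p_{k-1}, q_{k-1}) = (p_7, q_7); compute convergents through index 7.
Convergents (p_i = a_i*p_{i-1} + p_{i-2}, q_i = a_i*q_{i-1} + q_{i-2} with p_{-2}=0, p_{-1}=1, q_{-2}=1, q_{-1}=0):
  i=0: a_0=42, p_0 = 42*1 + 0 = 42, q_0 = 42*0 + 1 = 1.
  i=1: a_1=10, p_1 = 10*42 + 1 = 421, q_1 = 10*1 + 0 = 10.
  i=2: a_2=1, p_2 = 1*421 + 42 = 463, q_2 = 1*10 + 1 = 11.
  i=3: a_3=1, p_3 = 1*463 + 421 = 884, q_3 = 1*11 + 10 = 21.
  i=4: a_4=20, p_4 = 20*884 + 463 = 18143, q_4 = 20*21 + 11 = 431.
  i=5: a_5=1, p_5 = 1*18143 + 884 = 19027, q_5 = 1*431 + 21 = 452.
  i=6: a_6=1, p_6 = 1*19027 + 18143 = 37170, q_6 = 1*452 + 431 = 883.
  i=7: a_7=10, p_7 = 10*37170 + 19027 = 390727, q_7 = 10*883 + 452 = 9282.
Check: 390727^2 - 1772*9282^2 = 152667588529 - 152667588528 = 1, so (x, y) = (390727, 9282) solves the equation, and by the theorem it is the least positive solution.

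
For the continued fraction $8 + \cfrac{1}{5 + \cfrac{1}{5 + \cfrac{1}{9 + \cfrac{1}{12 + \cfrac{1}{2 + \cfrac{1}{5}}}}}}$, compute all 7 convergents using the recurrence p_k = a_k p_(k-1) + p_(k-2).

Using the convergent recurrence p_i = a_i*p_{i-1} + p_{i-2}, q_i = a_i*q_{i-1} + q_{i-2} with p_{-2}=0, p_{-1}=1, q_{-2}=1, q_{-1}=0:
  i=0: a_0=8, p_0 = 8*1 + 0 = 8, q_0 = 8*0 + 1 = 1.
  i=1: a_1=5, p_1 = 5*8 + 1 = 41, q_1 = 5*1 + 0 = 5.
  i=2: a_2=5, p_2 = 5*41 + 8 = 213, q_2 = 5*5 + 1 = 26.
  i=3: a_3=9, p_3 = 9*213 + 41 = 1958, q_3 = 9*26 + 5 = 239.
  i=4: a_4=12, p_4 = 12*1958 + 213 = 23709, q_4 = 12*239 + 26 = 2894.
  i=5: a_5=2, p_5 = 2*23709 + 1958 = 49376, q_5 = 2*2894 + 239 = 6027.
  i=6: a_6=5, p_6 = 5*49376 + 23709 = 270589, q_6 = 5*6027 + 2894 = 33029.

8/1, 41/5, 213/26, 1958/239, 23709/2894, 49376/6027, 270589/33029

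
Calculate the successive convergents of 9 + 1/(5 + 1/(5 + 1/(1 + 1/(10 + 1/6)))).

Using the convergent recurrence p_i = a_i*p_{i-1} + p_{i-2}, q_i = a_i*q_{i-1} + q_{i-2} with p_{-2}=0, p_{-1}=1, q_{-2}=1, q_{-1}=0:
  i=0: a_0=9, p_0 = 9*1 + 0 = 9, q_0 = 9*0 + 1 = 1.
  i=1: a_1=5, p_1 = 5*9 + 1 = 46, q_1 = 5*1 + 0 = 5.
  i=2: a_2=5, p_2 = 5*46 + 9 = 239, q_2 = 5*5 + 1 = 26.
  i=3: a_3=1, p_3 = 1*239 + 46 = 285, q_3 = 1*26 + 5 = 31.
  i=4: a_4=10, p_4 = 10*285 + 239 = 3089, q_4 = 10*31 + 26 = 336.
  i=5: a_5=6, p_5 = 6*3089 + 285 = 18819, q_5 = 6*336 + 31 = 2047.

9/1, 46/5, 239/26, 285/31, 3089/336, 18819/2047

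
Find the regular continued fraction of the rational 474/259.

Run the Euclidean algorithm on 474 and 259; the successive quotients are the partial quotients a_0, a_1, ... (each step inverts the fractional part left over by the previous one):
  474 = 1*259 + 215, so a_0 = 1.
  259 = 1*215 + 44, so a_1 = 1.
  215 = 4*44 + 39, so a_2 = 4.
  44 = 1*39 + 5, so a_3 = 1.
  39 = 7*5 + 4, so a_4 = 7.
  5 = 1*4 + 1, so a_5 = 1.
  4 = 4*1 + 0, so a_6 = 4.
The remainder reaches 0 after 7 divisions, so the expansion has 7 partial quotients, read off in order.

[1; 1, 4, 1, 7, 1, 4]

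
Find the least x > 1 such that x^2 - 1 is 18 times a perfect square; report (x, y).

(x, y) = (17, 4)

First expand sqrt(18) as a continued fraction. With x_i = (sqrt(18) + m_i)/d_i and (m_0, d_0) = (0, 1): a_0 = floor(sqrt(18)) = 4, since 4^2 = 16 <= 18 < 25 = 5^2.
Iterate m_{i+1} = d_i*a_i - m_i, d_{i+1} = (18 - m_{i+1}^2)/d_i, a_{i+1} = floor((a_0 + m_{i+1})/d_{i+1}):
  m_1 = 1*4 - 0 = 4, d_1 = (18 - 4^2)/1 = 2/1 = 2, a_1 = floor((4 + 4)/2) = 4.
  m_2 = 2*4 - 4 = 4, d_2 = (18 - 4^2)/2 = 2/2 = 1, a_2 = floor((4 + 4)/1) = 8.
  m_3 = 1*8 - 4 = 4, d_3 = (18 - 4^2)/1 = 2/1 = 2: (m_3, d_3) = (m_1, d_1) = (4, 2), so from here the quotients repeat a_1, a_2; the period length is 2.
So sqrt(18) = [4; (4, 8)] with period length k = 2.
k is even, so the fundamental solution of x^2 - 18y^2 = 1 is (p_{k-1}, q_{k-1}) = (p_1, q_1); compute convergents through index 1.
Convergents (p_i = a_i*p_{i-1} + p_{i-2}, q_i = a_i*q_{i-1} + q_{i-2} with p_{-2}=0, p_{-1}=1, q_{-2}=1, q_{-1}=0):
  i=0: a_0=4, p_0 = 4*1 + 0 = 4, q_0 = 4*0 + 1 = 1.
  i=1: a_1=4, p_1 = 4*4 + 1 = 17, q_1 = 4*1 + 0 = 4.
Check: 17^2 - 18*4^2 = 289 - 288 = 1, so (x, y) = (17, 4) solves the equation, and by the theorem it is the least positive solution.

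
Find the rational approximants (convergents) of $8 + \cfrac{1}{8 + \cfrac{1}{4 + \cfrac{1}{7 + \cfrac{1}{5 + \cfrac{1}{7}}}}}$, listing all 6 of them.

8/1, 65/8, 268/33, 1941/239, 9973/1228, 71752/8835

Using the convergent recurrence p_i = a_i*p_{i-1} + p_{i-2}, q_i = a_i*q_{i-1} + q_{i-2} with p_{-2}=0, p_{-1}=1, q_{-2}=1, q_{-1}=0:
  i=0: a_0=8, p_0 = 8*1 + 0 = 8, q_0 = 8*0 + 1 = 1.
  i=1: a_1=8, p_1 = 8*8 + 1 = 65, q_1 = 8*1 + 0 = 8.
  i=2: a_2=4, p_2 = 4*65 + 8 = 268, q_2 = 4*8 + 1 = 33.
  i=3: a_3=7, p_3 = 7*268 + 65 = 1941, q_3 = 7*33 + 8 = 239.
  i=4: a_4=5, p_4 = 5*1941 + 268 = 9973, q_4 = 5*239 + 33 = 1228.
  i=5: a_5=7, p_5 = 7*9973 + 1941 = 71752, q_5 = 7*1228 + 239 = 8835.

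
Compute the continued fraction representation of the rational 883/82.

[10; 1, 3, 3, 6]

Run the Euclidean algorithm on 883 and 82; the successive quotients are the partial quotients a_0, a_1, ... (each step inverts the fractional part left over by the previous one):
  883 = 10*82 + 63, so a_0 = 10.
  82 = 1*63 + 19, so a_1 = 1.
  63 = 3*19 + 6, so a_2 = 3.
  19 = 3*6 + 1, so a_3 = 3.
  6 = 6*1 + 0, so a_4 = 6.
The remainder reaches 0 after 5 divisions, so the expansion has 5 partial quotients, read off in order.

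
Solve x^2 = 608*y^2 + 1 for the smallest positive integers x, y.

(x, y) = (2737, 111)

First expand sqrt(608) as a continued fraction. With x_i = (sqrt(608) + m_i)/d_i and (m_0, d_0) = (0, 1): a_0 = floor(sqrt(608)) = 24, since 24^2 = 576 <= 608 < 625 = 25^2.
Iterate m_{i+1} = d_i*a_i - m_i, d_{i+1} = (608 - m_{i+1}^2)/d_i, a_{i+1} = floor((a_0 + m_{i+1})/d_{i+1}):
  m_1 = 1*24 - 0 = 24, d_1 = (608 - 24^2)/1 = 32/1 = 32, a_1 = floor((24 + 24)/32) = 1.
  m_2 = 32*1 - 24 = 8, d_2 = (608 - 8^2)/32 = 544/32 = 17, a_2 = floor((24 + 8)/17) = 1.
  m_3 = 17*1 - 8 = 9, d_3 = (608 - 9^2)/17 = 527/17 = 31, a_3 = floor((24 + 9)/31) = 1.
  m_4 = 31*1 - 9 = 22, d_4 = (608 - 22^2)/31 = 124/31 = 4, a_4 = floor((24 + 22)/4) = 11.
  m_5 = 4*11 - 22 = 22, d_5 = (608 - 22^2)/4 = 124/4 = 31, a_5 = floor((24 + 22)/31) = 1.
  m_6 = 31*1 - 22 = 9, d_6 = (608 - 9^2)/31 = 527/31 = 17, a_6 = floor((24 + 9)/17) = 1.
  m_7 = 17*1 - 9 = 8, d_7 = (608 - 8^2)/17 = 544/17 = 32, a_7 = floor((24 + 8)/32) = 1.
  m_8 = 32*1 - 8 = 24, d_8 = (608 - 24^2)/32 = 32/32 = 1, a_8 = floor((24 + 24)/1) = 48.
  m_9 = 1*48 - 24 = 24, d_9 = (608 - 24^2)/1 = 32/1 = 32: (m_9, d_9) = (m_1, d_1) = (24, 32), so from here the quotients repeat a_1, ..., a_8; the period length is 8.
So sqrt(608) = [24; (1, 1, 1, 11, 1, 1, 1, 48)] with period length k = 8.
k is even, so the fundamental solution of x^2 - 608y^2 = 1 is (p_{k-1}, q_{k-1}) = (p_7, q_7); compute convergents through index 7.
Convergents (p_i = a_i*p_{i-1} + p_{i-2}, q_i = a_i*q_{i-1} + q_{i-2} with p_{-2}=0, p_{-1}=1, q_{-2}=1, q_{-1}=0):
  i=0: a_0=24, p_0 = 24*1 + 0 = 24, q_0 = 24*0 + 1 = 1.
  i=1: a_1=1, p_1 = 1*24 + 1 = 25, q_1 = 1*1 + 0 = 1.
  i=2: a_2=1, p_2 = 1*25 + 24 = 49, q_2 = 1*1 + 1 = 2.
  i=3: a_3=1, p_3 = 1*49 + 25 = 74, q_3 = 1*2 + 1 = 3.
  i=4: a_4=11, p_4 = 11*74 + 49 = 863, q_4 = 11*3 + 2 = 35.
  i=5: a_5=1, p_5 = 1*863 + 74 = 937, q_5 = 1*35 + 3 = 38.
  i=6: a_6=1, p_6 = 1*937 + 863 = 1800, q_6 = 1*38 + 35 = 73.
  i=7: a_7=1, p_7 = 1*1800 + 937 = 2737, q_7 = 1*73 + 38 = 111.
Check: 2737^2 - 608*111^2 = 7491169 - 7491168 = 1, so (x, y) = (2737, 111) solves the equation, and by the theorem it is the least positive solution.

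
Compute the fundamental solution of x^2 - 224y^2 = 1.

First expand sqrt(224) as a continued fraction. With x_i = (sqrt(224) + m_i)/d_i and (m_0, d_0) = (0, 1): a_0 = floor(sqrt(224)) = 14, since 14^2 = 196 <= 224 < 225 = 15^2.
Iterate m_{i+1} = d_i*a_i - m_i, d_{i+1} = (224 - m_{i+1}^2)/d_i, a_{i+1} = floor((a_0 + m_{i+1})/d_{i+1}):
  m_1 = 1*14 - 0 = 14, d_1 = (224 - 14^2)/1 = 28/1 = 28, a_1 = floor((14 + 14)/28) = 1.
  m_2 = 28*1 - 14 = 14, d_2 = (224 - 14^2)/28 = 28/28 = 1, a_2 = floor((14 + 14)/1) = 28.
  m_3 = 1*28 - 14 = 14, d_3 = (224 - 14^2)/1 = 28/1 = 28: (m_3, d_3) = (m_1, d_1) = (14, 28), so from here the quotients repeat a_1, a_2; the period length is 2.
So sqrt(224) = [14; (1, 28)] with period length k = 2.
k is even, so the fundamental solution of x^2 - 224y^2 = 1 is (p_{k-1}, q_{k-1}) = (p_1, q_1); compute convergents through index 1.
Convergents (p_i = a_i*p_{i-1} + p_{i-2}, q_i = a_i*q_{i-1} + q_{i-2} with p_{-2}=0, p_{-1}=1, q_{-2}=1, q_{-1}=0):
  i=0: a_0=14, p_0 = 14*1 + 0 = 14, q_0 = 14*0 + 1 = 1.
  i=1: a_1=1, p_1 = 1*14 + 1 = 15, q_1 = 1*1 + 0 = 1.
Check: 15^2 - 224*1^2 = 225 - 224 = 1, so (x, y) = (15, 1) solves the equation, and by the theorem it is the least positive solution.

(x, y) = (15, 1)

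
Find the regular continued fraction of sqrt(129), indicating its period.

Write x_i = (sqrt(129) + m_i)/d_i with (m_0, d_0) = (0, 1). a_0 = floor(sqrt(129)) = 11, since 11^2 = 121 <= 129 < 144 = 12^2.
Iterate m_{i+1} = d_i*a_i - m_i, d_{i+1} = (129 - m_{i+1}^2)/d_i, a_{i+1} = floor((a_0 + m_{i+1})/d_{i+1}):
  m_1 = 1*11 - 0 = 11, d_1 = (129 - 11^2)/1 = 8/1 = 8, a_1 = floor((11 + 11)/8) = 2.
  m_2 = 8*2 - 11 = 5, d_2 = (129 - 5^2)/8 = 104/8 = 13, a_2 = floor((11 + 5)/13) = 1.
  m_3 = 13*1 - 5 = 8, d_3 = (129 - 8^2)/13 = 65/13 = 5, a_3 = floor((11 + 8)/5) = 3.
  m_4 = 5*3 - 8 = 7, d_4 = (129 - 7^2)/5 = 80/5 = 16, a_4 = floor((11 + 7)/16) = 1.
  m_5 = 16*1 - 7 = 9, d_5 = (129 - 9^2)/16 = 48/16 = 3, a_5 = floor((11 + 9)/3) = 6.
  m_6 = 3*6 - 9 = 9, d_6 = (129 - 9^2)/3 = 48/3 = 16, a_6 = floor((11 + 9)/16) = 1.
  m_7 = 16*1 - 9 = 7, d_7 = (129 - 7^2)/16 = 80/16 = 5, a_7 = floor((11 + 7)/5) = 3.
  m_8 = 5*3 - 7 = 8, d_8 = (129 - 8^2)/5 = 65/5 = 13, a_8 = floor((11 + 8)/13) = 1.
  m_9 = 13*1 - 8 = 5, d_9 = (129 - 5^2)/13 = 104/13 = 8, a_9 = floor((11 + 5)/8) = 2.
  m_10 = 8*2 - 5 = 11, d_10 = (129 - 11^2)/8 = 8/8 = 1, a_10 = floor((11 + 11)/1) = 22.
  m_11 = 1*22 - 11 = 11, d_11 = (129 - 11^2)/1 = 8/1 = 8: (m_11, d_11) = (m_1, d_1) = (11, 8), so from here the quotients repeat a_1, ..., a_10; the period length is 10.
Hence the expansion of sqrt(129) is a_0 = 11 followed by the repeating block 2, 1, 3, 1, 6, 1, 3, 1, 2, 22 (period 10).

[11; (2, 1, 3, 1, 6, 1, 3, 1, 2, 22)]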